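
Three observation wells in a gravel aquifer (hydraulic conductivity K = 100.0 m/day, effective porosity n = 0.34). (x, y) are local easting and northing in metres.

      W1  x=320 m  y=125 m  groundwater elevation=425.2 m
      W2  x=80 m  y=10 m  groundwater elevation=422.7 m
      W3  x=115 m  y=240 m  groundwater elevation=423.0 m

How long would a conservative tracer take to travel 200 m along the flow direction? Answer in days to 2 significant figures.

Three-point gradient (reference W1): Δ to W2 = (-240, -115, -2.5), Δ to W3 = (-205, 115, -2.2).
∂h/∂x = +0.01056, ∂h/∂y = -0.0003029 (det = -51175).
|∇h| = √(0.01056² + -0.0003029²) = 0.01056
Seepage velocity v = K·i/n = 100.0 × 0.01056 / 0.34 = 3.106 m/day.
t = 200 / 3.106 = 64.39 days.

64 days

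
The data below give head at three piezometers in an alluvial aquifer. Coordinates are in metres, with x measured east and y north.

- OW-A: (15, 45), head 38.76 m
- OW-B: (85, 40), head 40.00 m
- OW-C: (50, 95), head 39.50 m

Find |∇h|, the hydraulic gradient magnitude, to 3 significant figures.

0.0180

With h = a·x + b·y + c and OW-A as origin, the differences give:
  70·a + (-5)·b = +1.24
  35·a + 50·b = +0.74
Eliminate b (×50 and ×(-5), subtract): 3675·a = 65.700 → a = ∂h/∂x = +0.01788
Back-substitute: b = ∂h/∂y = +0.002286.
|∇h| = √(0.01788² + 0.002286²) = 0.01803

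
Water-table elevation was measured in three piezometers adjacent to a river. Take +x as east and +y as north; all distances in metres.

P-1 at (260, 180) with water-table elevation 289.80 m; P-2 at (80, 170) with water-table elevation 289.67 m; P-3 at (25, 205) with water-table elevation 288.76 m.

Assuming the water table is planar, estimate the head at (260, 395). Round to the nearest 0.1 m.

Differences from P-1: to P-2 (Δx, Δy, Δh) = (-180, -10, -0.13); to P-3 = (-235, 25, -1.04).
Solve a·Δx + b·Δy = Δh: det = (-180)·25 − (-235)·(-10) = -6850.
∂h/∂x = [(-0.13)·25 − (-1.04)·(-10)] / -6850 = +0.001993
∂h/∂y = [(-180)·(-1.04) − (-235)·(-0.13)] / -6850 = -0.02287
h(260, 395) = 289.80 + (+0.001993)·(0) + (-0.02287)·(215) = 289.80 +0.000 -4.917 = 284.883 m.

284.9 m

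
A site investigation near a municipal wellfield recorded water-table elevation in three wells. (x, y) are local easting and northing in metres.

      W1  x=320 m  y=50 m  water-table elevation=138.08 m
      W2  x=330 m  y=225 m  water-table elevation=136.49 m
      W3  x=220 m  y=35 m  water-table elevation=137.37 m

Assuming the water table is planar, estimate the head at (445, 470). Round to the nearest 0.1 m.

With h = a·x + b·y + c and W1 as origin, the differences give:
  10·a + 175·b = -1.59
  (-100)·a + (-15)·b = -0.71
Eliminate b (×(-15) and ×175, subtract): 17350·a = 148.100 → a = ∂h/∂x = +0.008536
Back-substitute: b = ∂h/∂y = -0.009573.
h(445, 470) = 138.08 + (+0.008536)·(125) + (-0.009573)·(420) = 138.08 +1.067 -4.021 = 135.126 m.

135.1 m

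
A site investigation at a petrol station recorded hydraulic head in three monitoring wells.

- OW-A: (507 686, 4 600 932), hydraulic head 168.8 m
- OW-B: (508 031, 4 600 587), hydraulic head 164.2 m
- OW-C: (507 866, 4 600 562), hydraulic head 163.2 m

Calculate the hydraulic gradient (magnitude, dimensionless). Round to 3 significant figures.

With h = a·x + b·y + c and OW-A as origin, the differences give:
  345·a + (-345)·b = -4.6
  180·a + (-370)·b = -5.6
Eliminate b (×(-370) and ×(-345), subtract): -65550·a = -230.00 → a = ∂h/∂x = +0.003509
Back-substitute: b = ∂h/∂y = +0.01684.
|∇h| = √(0.003509² + 0.01684²) = 0.0172

0.0172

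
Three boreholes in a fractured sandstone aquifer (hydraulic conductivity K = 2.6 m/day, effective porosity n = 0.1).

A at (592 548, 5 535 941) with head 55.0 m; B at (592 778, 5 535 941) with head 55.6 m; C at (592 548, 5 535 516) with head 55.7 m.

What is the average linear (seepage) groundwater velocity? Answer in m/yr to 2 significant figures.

∂h/∂x = (55.6 − 55.0) / (592778 − 592548) = +0.002609
∂h/∂y = (55.7 − 55.0) / (5535516 − 5535941) = -0.001647
|∇h| = √(0.002609² + -0.001647²) = 0.003085
Seepage velocity v = K·i/n = 2.6 × 0.003085 / 0.1 = 0.08021 m/day = 29.3 m/yr.

29 m/yr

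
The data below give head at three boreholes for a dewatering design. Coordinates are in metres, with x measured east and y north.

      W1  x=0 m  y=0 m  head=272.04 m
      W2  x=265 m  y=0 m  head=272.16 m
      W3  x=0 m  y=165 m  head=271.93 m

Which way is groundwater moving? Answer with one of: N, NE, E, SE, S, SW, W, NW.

∂h/∂x = (272.16 − 272.04) / (265 − 0) = +0.0004528
∂h/∂y = (271.93 − 272.04) / (165 − 0) = -0.0006667
Flow = −∇h = (-0.0004528 east, +0.0006667 north), which points northwest.

NW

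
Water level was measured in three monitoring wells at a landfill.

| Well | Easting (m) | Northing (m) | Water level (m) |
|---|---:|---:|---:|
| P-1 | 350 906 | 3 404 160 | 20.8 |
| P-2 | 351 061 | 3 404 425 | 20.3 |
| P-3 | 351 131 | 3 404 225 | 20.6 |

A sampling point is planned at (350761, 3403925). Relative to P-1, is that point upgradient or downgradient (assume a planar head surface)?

Taking P-1 as reference: P-2−P-1 = (155, 265, -0.5); P-3−P-1 = (225, 65, -0.2).
Determinant of the coordinate differences = 155·65 − 225·265 = -49550.
∂h/∂x = [(-0.5)·65 − (-0.2)·265] / -49550 = -0.0004137
∂h/∂y = [155·(-0.2) − 225·(-0.5)] / -49550 = -0.001645
Head at (350761, 3403925) = 20.8 + (-0.0004137)·(-145) + (-0.001645)·(-235) = 21.25 m.
That is higher than the 20.8 m at P-1, so the point is upgradient.

upgradient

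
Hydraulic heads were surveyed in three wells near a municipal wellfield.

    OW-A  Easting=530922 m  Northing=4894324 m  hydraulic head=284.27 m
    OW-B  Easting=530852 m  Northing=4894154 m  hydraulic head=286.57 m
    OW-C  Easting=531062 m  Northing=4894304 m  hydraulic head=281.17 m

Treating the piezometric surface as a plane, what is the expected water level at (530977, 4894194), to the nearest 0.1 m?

283.6 m

Three-point gradient (reference OW-A): Δ to OW-B = (-70, -170, +2.30), Δ to OW-C = (140, -20, -3.10).
∂h/∂x = -0.02274, ∂h/∂y = -0.004167 (det = 25200).
h(530977, 4894194) = 284.27 + (-0.02274)·(55) + (-0.004167)·(-130) = 284.27 -1.251 +0.542 = 283.561 m.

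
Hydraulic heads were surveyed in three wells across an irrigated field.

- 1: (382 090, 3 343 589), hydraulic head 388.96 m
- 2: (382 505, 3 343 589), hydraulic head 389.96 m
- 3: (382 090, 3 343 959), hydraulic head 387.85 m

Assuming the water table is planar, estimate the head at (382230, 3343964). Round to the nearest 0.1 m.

∂h/∂x = (389.96 − 388.96) / (382505 − 382090) = +0.002410
∂h/∂y = (387.85 − 388.96) / (3343959 − 3343589) = -0.003000
h(382230, 3343964) = 388.96 + (+0.002410)·(140) + (-0.003000)·(375) = 388.96 +0.337 -1.125 = 388.172 m.

388.2 m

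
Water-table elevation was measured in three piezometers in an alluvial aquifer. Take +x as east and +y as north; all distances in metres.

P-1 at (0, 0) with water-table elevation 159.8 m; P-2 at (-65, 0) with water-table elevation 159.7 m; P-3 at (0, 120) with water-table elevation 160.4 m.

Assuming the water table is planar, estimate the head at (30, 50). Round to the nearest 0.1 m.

160.1 m

∂h/∂x = (159.7 − 159.8) / (-65 − 0) = +0.001538
∂h/∂y = (160.4 − 159.8) / (120 − 0) = +0.005000
h(30, 50) = 159.8 + (+0.001538)·(30) + (+0.005000)·(50) = 159.8 +0.046 +0.250 = 160.096 m.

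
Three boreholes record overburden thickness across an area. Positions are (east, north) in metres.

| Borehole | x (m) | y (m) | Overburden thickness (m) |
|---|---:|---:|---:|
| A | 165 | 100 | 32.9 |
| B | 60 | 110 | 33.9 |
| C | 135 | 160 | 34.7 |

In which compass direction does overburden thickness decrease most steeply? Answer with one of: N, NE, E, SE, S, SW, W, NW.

S

Three-point gradient (reference A): Δ to B = (-105, 10, +1.0), Δ to C = (-30, 60, +1.8).
∂d/∂x = -0.007000, ∂d/∂y = +0.02650 (det = -6000).
Steepest decrease is along −∇f = (+0.007000 E, -0.02650 N) → south.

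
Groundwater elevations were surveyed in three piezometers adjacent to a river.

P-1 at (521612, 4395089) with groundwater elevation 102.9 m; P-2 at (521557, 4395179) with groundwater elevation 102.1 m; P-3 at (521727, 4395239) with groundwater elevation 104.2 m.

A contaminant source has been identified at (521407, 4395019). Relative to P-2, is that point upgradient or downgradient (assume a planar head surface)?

Taking P-1 as reference: P-2−P-1 = (-55, 90, -0.8); P-3−P-1 = (115, 150, +1.3).
Determinant of the coordinate differences = (-55)·150 − 115·90 = -18600.
∂h/∂x = [(-0.8)·150 − (+1.3)·90] / -18600 = +0.01274
∂h/∂y = [(-55)·(+1.3) − 115·(-0.8)] / -18600 = -0.001102
Head at (521407, 4395019) = 102.9 + (+0.01274)·(-205) + (-0.001102)·(-70) = 100.37 m.
That is lower than the 102.1 m at P-2, so the point is downgradient.

downgradient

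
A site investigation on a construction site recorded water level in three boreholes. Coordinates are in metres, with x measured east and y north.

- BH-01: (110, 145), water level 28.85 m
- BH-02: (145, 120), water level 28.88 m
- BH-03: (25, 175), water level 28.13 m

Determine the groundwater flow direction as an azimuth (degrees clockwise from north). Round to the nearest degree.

217°

With h = a·x + b·y + c and BH-01 as origin, the differences give:
  35·a + (-25)·b = +0.03
  (-85)·a + 30·b = -0.72
Eliminate b (×30 and ×(-25), subtract): -1075·a = -17.100 → a = ∂h/∂x = +0.01591
Back-substitute: b = ∂h/∂y = +0.02107.
Flow direction (−∇h) has components (-0.01591 E, -0.02107 N).
Azimuth = atan2(E, N) = atan2(-0.01591, -0.02107) = 217.1° ≈ 217°.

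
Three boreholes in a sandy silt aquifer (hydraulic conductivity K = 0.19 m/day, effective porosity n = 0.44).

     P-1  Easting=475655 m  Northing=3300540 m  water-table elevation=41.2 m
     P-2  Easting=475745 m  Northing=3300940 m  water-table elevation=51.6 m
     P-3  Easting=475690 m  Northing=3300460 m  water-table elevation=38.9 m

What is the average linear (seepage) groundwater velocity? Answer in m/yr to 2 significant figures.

Differences from P-1: to P-2 (Δx, Δy, Δh) = (90, 400, +10.4); to P-3 = (35, -80, -2.3).
Determinant of the coordinate differences = 90·(-80) − 35·400 = -21200.
∂h/∂x = [(+10.4)·(-80) − (-2.3)·400] / -21200 = -0.004151
∂h/∂y = [90·(-2.3) − 35·(+10.4)] / -21200 = +0.02693
|∇h| = √(-0.004151² + 0.02693²) = 0.02725
Seepage velocity v = K·i/n = 0.19 × 0.02725 / 0.44 = 0.01177 m/day = 4.299 m/yr.

4.3 m/yr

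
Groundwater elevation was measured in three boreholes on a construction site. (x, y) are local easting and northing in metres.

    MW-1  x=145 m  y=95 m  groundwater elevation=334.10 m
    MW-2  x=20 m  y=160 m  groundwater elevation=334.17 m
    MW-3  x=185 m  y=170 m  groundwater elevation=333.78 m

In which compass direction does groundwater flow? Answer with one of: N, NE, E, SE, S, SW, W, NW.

With h = a·x + b·y + c and MW-1 as origin, the differences give:
  (-125)·a + 65·b = +0.07
  40·a + 75·b = -0.32
Eliminate b (×75 and ×65, subtract): -11975·a = 26.050 → a = ∂h/∂x = -0.002175
Back-substitute: b = ∂h/∂y = -0.003106.
Flow = −∇h = (+0.002175 east, +0.003106 north), which points northeast.

NE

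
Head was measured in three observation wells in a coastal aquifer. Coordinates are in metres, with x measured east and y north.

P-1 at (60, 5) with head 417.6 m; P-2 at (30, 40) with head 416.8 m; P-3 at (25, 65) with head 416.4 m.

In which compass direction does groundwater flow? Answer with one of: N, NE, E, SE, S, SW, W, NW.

NW

Three-point gradient (reference P-1): Δ to P-2 = (-30, 35, -0.8), Δ to P-3 = (-35, 60, -1.2).
∂h/∂x = +0.01043, ∂h/∂y = -0.01391 (det = -575).
Flow = −∇h = (-0.01043 east, +0.01391 north), which points northwest.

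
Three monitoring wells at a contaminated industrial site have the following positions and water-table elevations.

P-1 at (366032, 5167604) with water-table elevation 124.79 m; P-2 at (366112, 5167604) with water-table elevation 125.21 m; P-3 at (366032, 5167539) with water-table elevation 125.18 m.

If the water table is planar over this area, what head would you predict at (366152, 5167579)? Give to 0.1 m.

∂h/∂x = (125.21 − 124.79) / (366112 − 366032) = +0.005250
∂h/∂y = (125.18 − 124.79) / (5167539 − 5167604) = -0.006000
h(366152, 5167579) = 124.79 + (+0.005250)·(120) + (-0.006000)·(-25) = 124.79 +0.630 +0.150 = 125.570 m.

125.6 m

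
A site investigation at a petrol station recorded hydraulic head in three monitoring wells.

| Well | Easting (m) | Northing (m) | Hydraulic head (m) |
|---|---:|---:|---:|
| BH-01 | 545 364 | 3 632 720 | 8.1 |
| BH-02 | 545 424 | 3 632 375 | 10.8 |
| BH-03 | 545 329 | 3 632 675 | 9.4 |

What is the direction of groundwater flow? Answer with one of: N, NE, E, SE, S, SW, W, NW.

With h = a·x + b·y + c and BH-01 as origin, the differences give:
  60·a + (-345)·b = +2.7
  (-35)·a + (-45)·b = +1.3
Eliminate b (×(-45) and ×(-345), subtract): -14775·a = 327.00 → a = ∂h/∂x = -0.02213
Back-substitute: b = ∂h/∂y = -0.01168.
Flow = −∇h = (+0.02213 east, +0.01168 north), which points northeast.

NE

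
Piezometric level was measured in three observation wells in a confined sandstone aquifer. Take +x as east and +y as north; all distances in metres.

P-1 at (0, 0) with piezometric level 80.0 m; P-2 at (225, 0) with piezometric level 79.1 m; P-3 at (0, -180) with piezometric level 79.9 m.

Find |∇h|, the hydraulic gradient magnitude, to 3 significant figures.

0.00404

∂h/∂x = (79.1 − 80.0) / (225 − 0) = -0.004000
∂h/∂y = (79.9 − 80.0) / (-180 − 0) = +0.0005556
|∇h| = √(-0.004000² + 0.0005556²) = 0.004038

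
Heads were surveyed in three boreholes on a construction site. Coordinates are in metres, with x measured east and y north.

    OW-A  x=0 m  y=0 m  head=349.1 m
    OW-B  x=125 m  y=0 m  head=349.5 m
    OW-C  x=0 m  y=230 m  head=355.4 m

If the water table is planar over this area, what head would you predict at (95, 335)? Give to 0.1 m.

358.6 m

∂h/∂x = (349.5 − 349.1) / (125 − 0) = +0.003200
∂h/∂y = (355.4 − 349.1) / (230 − 0) = +0.02739
h(95, 335) = 349.1 + (+0.003200)·(95) + (+0.02739)·(335) = 349.1 +0.304 +9.176 = 358.580 m.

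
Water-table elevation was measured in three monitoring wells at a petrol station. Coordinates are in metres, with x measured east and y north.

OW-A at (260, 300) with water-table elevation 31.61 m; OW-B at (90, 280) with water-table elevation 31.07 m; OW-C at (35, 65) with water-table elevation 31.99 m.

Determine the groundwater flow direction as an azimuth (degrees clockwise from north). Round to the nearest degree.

324°

Differences from OW-A: to OW-B (Δx, Δy, Δh) = (-170, -20, -0.54); to OW-C = (-225, -235, +0.38).
Determinant of the coordinate differences = (-170)·(-235) − (-225)·(-20) = 35450.
∂h/∂x = [(-0.54)·(-235) − (+0.38)·(-20)] / 35450 = +0.003794
∂h/∂y = [(-170)·(+0.38) − (-225)·(-0.54)] / 35450 = -0.005250
Flow direction (−∇h) has components (-0.003794 E, +0.005250 N).
Azimuth = atan2(E, N) = atan2(-0.003794, +0.005250) = 324.1° ≈ 324°.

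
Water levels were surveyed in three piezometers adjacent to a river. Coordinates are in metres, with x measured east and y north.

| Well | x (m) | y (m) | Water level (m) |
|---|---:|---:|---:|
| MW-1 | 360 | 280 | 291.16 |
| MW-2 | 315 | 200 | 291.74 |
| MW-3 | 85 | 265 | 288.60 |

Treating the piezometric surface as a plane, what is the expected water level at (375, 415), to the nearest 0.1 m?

289.6 m

With h = a·x + b·y + c and MW-1 as origin, the differences give:
  (-45)·a + (-80)·b = +0.58
  (-275)·a + (-15)·b = -2.56
Eliminate b (×(-15) and ×(-80), subtract): -21325·a = -213.500 → a = ∂h/∂x = +0.01001
Back-substitute: b = ∂h/∂y = -0.01288.
h(375, 415) = 291.16 + (+0.01001)·(15) + (-0.01288)·(135) = 291.16 +0.150 -1.739 = 289.571 m.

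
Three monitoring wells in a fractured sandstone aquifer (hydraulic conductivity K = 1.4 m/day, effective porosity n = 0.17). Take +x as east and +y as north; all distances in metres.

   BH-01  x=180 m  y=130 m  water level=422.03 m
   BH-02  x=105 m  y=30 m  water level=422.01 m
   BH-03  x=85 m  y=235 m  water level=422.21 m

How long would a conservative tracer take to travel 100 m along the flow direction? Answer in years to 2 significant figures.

Differences from BH-01: to BH-02 (Δx, Δy, Δh) = (-75, -100, -0.02); to BH-03 = (-95, 105, +0.18).
Determinant of the coordinate differences = (-75)·105 − (-95)·(-100) = -17375.
∂h/∂x = [(-0.02)·105 − (+0.18)·(-100)] / -17375 = -0.0009151
∂h/∂y = [(-75)·(+0.18) − (-95)·(-0.02)] / -17375 = +0.0008863
|∇h| = √(-0.0009151² + 0.0008863²) = 0.001274
Seepage velocity v = K·i/n = 1.4 × 0.001274 / 0.17 = 0.01049 m/day.
t = 100 / 0.01049 = 9533 days = 26.1 years.

26 years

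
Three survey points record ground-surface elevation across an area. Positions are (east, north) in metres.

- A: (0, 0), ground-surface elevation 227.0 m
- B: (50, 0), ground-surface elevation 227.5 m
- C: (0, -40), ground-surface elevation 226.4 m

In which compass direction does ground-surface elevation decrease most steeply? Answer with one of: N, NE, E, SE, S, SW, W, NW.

∂z/∂x = (227.5 − 227.0) / (50 − 0) = +0.01000
∂z/∂y = (226.4 − 227.0) / (-40 − 0) = +0.01500
Steepest decrease is along −∇f = (-0.01000 E, -0.01500 N) → southwest.

SW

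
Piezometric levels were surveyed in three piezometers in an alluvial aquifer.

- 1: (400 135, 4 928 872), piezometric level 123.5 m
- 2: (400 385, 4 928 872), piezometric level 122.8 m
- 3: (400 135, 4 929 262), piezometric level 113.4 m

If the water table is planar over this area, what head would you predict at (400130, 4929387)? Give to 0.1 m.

110.2 m

∂h/∂x = (122.8 − 123.5) / (400385 − 400135) = -0.002800
∂h/∂y = (113.4 − 123.5) / (4929262 − 4928872) = -0.02590
h(400130, 4929387) = 123.5 + (-0.002800)·(-5) + (-0.02590)·(515) = 123.5 +0.014 -13.337 = 110.177 m.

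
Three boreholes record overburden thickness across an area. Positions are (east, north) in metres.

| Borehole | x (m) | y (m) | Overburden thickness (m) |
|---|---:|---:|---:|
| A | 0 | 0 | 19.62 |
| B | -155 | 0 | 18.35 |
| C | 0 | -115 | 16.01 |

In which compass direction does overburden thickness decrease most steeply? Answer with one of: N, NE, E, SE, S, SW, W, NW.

∂d/∂x = (18.35 − 19.62) / (-155 − 0) = +0.008194
∂d/∂y = (16.01 − 19.62) / (-115 − 0) = +0.03139
Steepest decrease is along −∇f = (-0.008194 E, -0.03139 N) → south.

S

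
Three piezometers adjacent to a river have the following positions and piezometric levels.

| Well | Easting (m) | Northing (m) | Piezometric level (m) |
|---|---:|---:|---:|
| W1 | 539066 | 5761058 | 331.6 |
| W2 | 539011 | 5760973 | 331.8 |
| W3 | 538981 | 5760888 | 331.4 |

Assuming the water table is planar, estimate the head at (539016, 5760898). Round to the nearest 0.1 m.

With h = a·x + b·y + c and W1 as origin, the differences give:
  (-55)·a + (-85)·b = +0.2
  (-85)·a + (-170)·b = -0.2
Eliminate b (×(-170) and ×(-85), subtract): 2125·a = -51.00 → a = ∂h/∂x = -0.02400
Back-substitute: b = ∂h/∂y = +0.01318.
h(539016, 5760898) = 331.6 + (-0.02400)·(-50) + (+0.01318)·(-160) = 331.6 +1.200 -2.108 = 330.692 m.

330.7 m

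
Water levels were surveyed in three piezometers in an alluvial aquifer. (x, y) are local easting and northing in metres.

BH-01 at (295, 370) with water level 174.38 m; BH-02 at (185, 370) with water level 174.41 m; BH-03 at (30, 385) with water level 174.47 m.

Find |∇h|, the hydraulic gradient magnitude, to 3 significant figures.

0.00121

Differences from BH-01: to BH-02 (Δx, Δy, Δh) = (-110, 0, +0.03); to BH-03 = (-265, 15, +0.09).
Determinant of the coordinate differences = (-110)·15 − (-265)·0 = -1650.
∂h/∂x = [(+0.03)·15 − (+0.09)·0] / -1650 = -0.0002727
∂h/∂y = [(-110)·(+0.09) − (-265)·(+0.03)] / -1650 = +0.001182
|∇h| = √(-0.0002727² + 0.001182²) = 0.001213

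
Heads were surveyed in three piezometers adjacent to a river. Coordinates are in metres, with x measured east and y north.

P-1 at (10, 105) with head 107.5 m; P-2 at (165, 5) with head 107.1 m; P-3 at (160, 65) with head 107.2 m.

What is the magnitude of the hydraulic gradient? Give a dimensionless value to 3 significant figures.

Differences from P-1: to P-2 (Δx, Δy, Δh) = (155, -100, -0.4); to P-3 = (150, -40, -0.3).
Solve a·Δx + b·Δy = Δh: det = 155·(-40) − 150·(-100) = 8800.
∂h/∂x = [(-0.4)·(-40) − (-0.3)·(-100)] / 8800 = -0.001591
∂h/∂y = [155·(-0.3) − 150·(-0.4)] / 8800 = +0.001534
|∇h| = √(-0.001591² + 0.001534²) = 0.00221

0.00221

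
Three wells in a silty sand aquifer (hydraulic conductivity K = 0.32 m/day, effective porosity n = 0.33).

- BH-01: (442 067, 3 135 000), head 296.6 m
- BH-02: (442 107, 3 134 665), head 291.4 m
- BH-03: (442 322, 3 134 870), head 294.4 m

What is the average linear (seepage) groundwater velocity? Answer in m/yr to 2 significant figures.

5.5 m/yr

With h = a·x + b·y + c and BH-01 as origin, the differences give:
  40·a + (-335)·b = -5.2
  255·a + (-130)·b = -2.2
Eliminate b (×(-130) and ×(-335), subtract): 80225·a = -61.00 → a = ∂h/∂x = -0.0007604
Back-substitute: b = ∂h/∂y = +0.01543.
|∇h| = √(-0.0007604² + 0.01543²) = 0.01545
Seepage velocity v = K·i/n = 0.32 × 0.01545 / 0.33 = 0.01498 m/day = 5.471 m/yr.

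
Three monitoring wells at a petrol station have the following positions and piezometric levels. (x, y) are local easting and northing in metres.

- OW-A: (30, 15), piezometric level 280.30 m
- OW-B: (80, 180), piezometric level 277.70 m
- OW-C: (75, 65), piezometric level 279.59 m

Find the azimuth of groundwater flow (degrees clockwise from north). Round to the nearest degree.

351°

Differences from OW-A: to OW-B (Δx, Δy, Δh) = (50, 165, -2.60); to OW-C = (45, 50, -0.71).
Determinant of the coordinate differences = 50·50 − 45·165 = -4925.
∂h/∂x = [(-2.60)·50 − (-0.71)·165] / -4925 = +0.002609
∂h/∂y = [50·(-0.71) − 45·(-2.60)] / -4925 = -0.01655
Flow direction (−∇h) has components (-0.002609 E, +0.01655 N).
Azimuth = atan2(E, N) = atan2(-0.002609, +0.01655) = 351.0° ≈ 351°.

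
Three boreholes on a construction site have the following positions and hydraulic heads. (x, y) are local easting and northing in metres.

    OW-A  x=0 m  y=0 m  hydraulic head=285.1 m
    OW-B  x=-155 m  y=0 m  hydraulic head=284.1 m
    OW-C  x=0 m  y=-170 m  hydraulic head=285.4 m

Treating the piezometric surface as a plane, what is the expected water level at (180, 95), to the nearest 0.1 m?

286.1 m

∂h/∂x = (284.1 − 285.1) / (-155 − 0) = +0.006452
∂h/∂y = (285.4 − 285.1) / (-170 − 0) = -0.001765
h(180, 95) = 285.1 + (+0.006452)·(180) + (-0.001765)·(95) = 285.1 +1.161 -0.168 = 286.094 m.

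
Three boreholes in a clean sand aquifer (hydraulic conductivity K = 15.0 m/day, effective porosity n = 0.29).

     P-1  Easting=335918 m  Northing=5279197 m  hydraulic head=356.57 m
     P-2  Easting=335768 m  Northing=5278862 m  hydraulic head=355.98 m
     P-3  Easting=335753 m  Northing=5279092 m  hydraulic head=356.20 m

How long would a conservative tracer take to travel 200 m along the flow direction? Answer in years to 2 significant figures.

Differences from P-1: to P-2 (Δx, Δy, Δh) = (-150, -335, -0.59); to P-3 = (-165, -105, -0.37).
Solve a·Δx + b·Δy = Δh: det = (-150)·(-105) − (-165)·(-335) = -39525.
∂h/∂x = [(-0.59)·(-105) − (-0.37)·(-335)] / -39525 = +0.001569
∂h/∂y = [(-150)·(-0.37) − (-165)·(-0.59)] / -39525 = +0.001059
|∇h| = √(0.001569² + 0.001059²) = 0.001893
Seepage velocity v = K·i/n = 15.0 × 0.001893 / 0.29 = 0.09791 m/day.
t = 200 / 0.09791 = 2043 days = 5.59 years.

5.6 years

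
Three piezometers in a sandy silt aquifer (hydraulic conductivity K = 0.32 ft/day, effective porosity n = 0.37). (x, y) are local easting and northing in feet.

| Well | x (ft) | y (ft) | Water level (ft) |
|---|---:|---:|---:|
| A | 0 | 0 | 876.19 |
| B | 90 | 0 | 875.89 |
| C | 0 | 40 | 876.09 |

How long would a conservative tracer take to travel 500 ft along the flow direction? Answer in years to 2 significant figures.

∂h/∂x = (875.89 − 876.19) / (90 − 0) = -0.003333
∂h/∂y = (876.09 − 876.19) / (40 − 0) = -0.002500
|∇h| = √(-0.003333² + -0.002500²) = 0.004166
Seepage velocity v = K·i/n = 0.32 × 0.004166 / 0.37 = 0.003603 ft/day.
t = 500 / 0.003603 = 1.388e+05 days = 380 years.

380 years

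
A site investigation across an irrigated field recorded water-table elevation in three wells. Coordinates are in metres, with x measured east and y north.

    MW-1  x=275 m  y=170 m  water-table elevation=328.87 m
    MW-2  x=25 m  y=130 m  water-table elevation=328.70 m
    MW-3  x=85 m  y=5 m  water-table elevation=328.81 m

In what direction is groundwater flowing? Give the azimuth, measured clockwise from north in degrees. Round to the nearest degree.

304°

With h = a·x + b·y + c and MW-1 as origin, the differences give:
  (-250)·a + (-40)·b = -0.17
  (-190)·a + (-165)·b = -0.06
Eliminate b (×(-165) and ×(-40), subtract): 33650·a = 25.650 → a = ∂h/∂x = +0.0007623
Back-substitute: b = ∂h/∂y = -0.0005141.
Flow direction (−∇h) has components (-0.0007623 E, +0.0005141 N).
Azimuth = atan2(E, N) = atan2(-0.0007623, +0.0005141) = 304.0° ≈ 304°.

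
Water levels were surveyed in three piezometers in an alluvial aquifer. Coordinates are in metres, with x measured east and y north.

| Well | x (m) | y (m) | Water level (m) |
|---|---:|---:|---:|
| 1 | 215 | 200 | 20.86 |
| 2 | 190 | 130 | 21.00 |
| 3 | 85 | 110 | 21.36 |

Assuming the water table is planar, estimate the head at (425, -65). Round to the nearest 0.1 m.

20.4 m

With h = a·x + b·y + c and 1 as origin, the differences give:
  (-25)·a + (-70)·b = +0.14
  (-130)·a + (-90)·b = +0.50
Eliminate b (×(-90) and ×(-70), subtract): -6850·a = 22.400 → a = ∂h/∂x = -0.003270
Back-substitute: b = ∂h/∂y = -0.0008321.
h(425, -65) = 20.86 + (-0.003270)·(210) + (-0.0008321)·(-265) = 20.86 -0.687 +0.221 = 20.394 m.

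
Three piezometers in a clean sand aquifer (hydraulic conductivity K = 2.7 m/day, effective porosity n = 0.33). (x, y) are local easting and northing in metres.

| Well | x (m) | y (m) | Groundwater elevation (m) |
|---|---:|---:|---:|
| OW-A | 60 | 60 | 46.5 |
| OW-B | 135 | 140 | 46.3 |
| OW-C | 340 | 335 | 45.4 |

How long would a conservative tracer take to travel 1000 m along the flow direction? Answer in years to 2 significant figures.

With h = a·x + b·y + c and OW-A as origin, the differences give:
  75·a + 80·b = -0.2
  280·a + 275·b = -1.1
Eliminate b (×275 and ×80, subtract): -1775·a = 33.00 → a = ∂h/∂x = -0.01859
Back-substitute: b = ∂h/∂y = +0.01493.
|∇h| = √(-0.01859² + 0.01493²) = 0.02384
Seepage velocity v = K·i/n = 2.7 × 0.02384 / 0.33 = 0.1951 m/day.
t = 1000 / 0.1951 = 5126 days = 14 years.

14 years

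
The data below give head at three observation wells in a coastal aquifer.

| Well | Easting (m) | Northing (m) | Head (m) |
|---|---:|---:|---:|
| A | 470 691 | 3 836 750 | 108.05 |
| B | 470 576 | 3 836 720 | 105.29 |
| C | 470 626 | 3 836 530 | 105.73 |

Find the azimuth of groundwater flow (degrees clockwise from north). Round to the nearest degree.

261°

With h = a·x + b·y + c and A as origin, the differences give:
  (-115)·a + (-30)·b = -2.76
  (-65)·a + (-220)·b = -2.32
Eliminate b (×(-220) and ×(-30), subtract): 23350·a = 537.600 → a = ∂h/∂x = +0.02302
Back-substitute: b = ∂h/∂y = +0.003743.
Flow direction (−∇h) has components (-0.02302 E, -0.003743 N).
Azimuth = atan2(E, N) = atan2(-0.02302, -0.003743) = 260.8° ≈ 261°.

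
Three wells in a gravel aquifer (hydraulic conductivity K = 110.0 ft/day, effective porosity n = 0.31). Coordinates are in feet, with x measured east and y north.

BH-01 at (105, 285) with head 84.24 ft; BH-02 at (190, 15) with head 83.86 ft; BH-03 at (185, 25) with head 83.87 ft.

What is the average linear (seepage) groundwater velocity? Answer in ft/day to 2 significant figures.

1.1 ft/day

Differences from BH-01: to BH-02 (Δx, Δy, Δh) = (85, -270, -0.38); to BH-03 = (80, -260, -0.37).
Determinant of the coordinate differences = 85·(-260) − 80·(-270) = -500.
∂h/∂x = [(-0.38)·(-260) − (-0.37)·(-270)] / -500 = +0.002200
∂h/∂y = [85·(-0.37) − 80·(-0.38)] / -500 = +0.002100
|∇h| = √(0.002200² + 0.002100²) = 0.003041
Seepage velocity v = K·i/n = 110.0 × 0.003041 / 0.31 = 1.079 ft/day.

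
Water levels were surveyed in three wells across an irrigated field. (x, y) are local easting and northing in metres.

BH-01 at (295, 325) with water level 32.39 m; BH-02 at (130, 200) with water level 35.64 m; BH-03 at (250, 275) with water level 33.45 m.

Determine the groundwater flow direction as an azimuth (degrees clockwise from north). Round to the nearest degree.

Three-point gradient (reference BH-01): Δ to BH-02 = (-165, -125, +3.25), Δ to BH-03 = (-45, -50, +1.06).
∂h/∂x = -0.01143, ∂h/∂y = -0.01091 (det = 2625).
Flow direction (−∇h) has components (+0.01143 E, +0.01091 N).
Azimuth = atan2(E, N) = atan2(+0.01143, +0.01091) = 46.3° ≈ 046°.

046°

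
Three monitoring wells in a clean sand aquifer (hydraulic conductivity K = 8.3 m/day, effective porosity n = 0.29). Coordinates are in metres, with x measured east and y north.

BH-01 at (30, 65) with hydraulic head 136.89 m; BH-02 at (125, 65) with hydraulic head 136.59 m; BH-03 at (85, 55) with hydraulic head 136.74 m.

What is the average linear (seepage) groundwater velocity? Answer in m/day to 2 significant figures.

0.11 m/day

Taking BH-01 as reference: BH-02−BH-01 = (95, 0, -0.30); BH-03−BH-01 = (55, -10, -0.15).
Determinant of the coordinate differences = 95·(-10) − 55·0 = -950.
∂h/∂x = [(-0.30)·(-10) − (-0.15)·0] / -950 = -0.003158
∂h/∂y = [95·(-0.15) − 55·(-0.30)] / -950 = -0.002368
|∇h| = √(-0.003158² + -0.002368²) = 0.003947
Seepage velocity v = K·i/n = 8.3 × 0.003947 / 0.29 = 0.113 m/day.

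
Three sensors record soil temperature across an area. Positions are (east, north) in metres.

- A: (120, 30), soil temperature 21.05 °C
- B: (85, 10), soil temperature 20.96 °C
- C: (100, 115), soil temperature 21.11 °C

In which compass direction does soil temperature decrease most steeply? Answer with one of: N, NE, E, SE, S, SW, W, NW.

SW

With T = a·x + b·y + c and A as origin, the differences give:
  (-35)·a + (-20)·b = -0.09
  (-20)·a + 85·b = +0.06
Eliminate b (×85 and ×(-20), subtract): -3375·a = -6.450 → a = ∂T/∂x = +0.001911
Back-substitute: b = ∂T/∂y = +0.001156.
Steepest decrease is along −∇f = (-0.001911 E, -0.001156 N) → southwest.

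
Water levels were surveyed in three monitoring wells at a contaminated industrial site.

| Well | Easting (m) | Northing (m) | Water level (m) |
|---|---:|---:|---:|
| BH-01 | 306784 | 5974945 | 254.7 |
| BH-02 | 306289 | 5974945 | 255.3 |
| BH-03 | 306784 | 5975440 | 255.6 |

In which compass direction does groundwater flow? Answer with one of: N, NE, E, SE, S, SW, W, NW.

SE

∂h/∂x = (255.3 − 254.7) / (306289 − 306784) = -0.001212
∂h/∂y = (255.6 − 254.7) / (5975440 − 5974945) = +0.001818
Flow = −∇h = (+0.001212 east, -0.001818 north), which points southeast.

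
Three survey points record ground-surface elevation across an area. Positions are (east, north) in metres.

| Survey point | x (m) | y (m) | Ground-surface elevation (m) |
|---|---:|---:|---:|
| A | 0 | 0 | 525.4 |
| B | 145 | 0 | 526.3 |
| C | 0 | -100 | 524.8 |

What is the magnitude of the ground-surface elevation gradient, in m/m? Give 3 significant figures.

0.00863 m/m

∂z/∂x = (526.3 − 525.4) / (145 − 0) = +0.006207
∂z/∂y = (524.8 − 525.4) / (-100 − 0) = +0.006000
|∇f| = √(0.006207² + 0.006000²) = 0.008633 m/m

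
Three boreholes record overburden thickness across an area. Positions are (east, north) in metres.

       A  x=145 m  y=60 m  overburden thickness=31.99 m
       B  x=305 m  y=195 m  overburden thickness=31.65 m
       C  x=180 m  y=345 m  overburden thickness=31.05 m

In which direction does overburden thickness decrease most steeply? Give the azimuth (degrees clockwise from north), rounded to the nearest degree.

348°

With d = a·x + b·y + c and A as origin, the differences give:
  160·a + 135·b = -0.34
  35·a + 285·b = -0.94
Eliminate b (×285 and ×135, subtract): 40875·a = 30.000 → a = ∂d/∂x = +0.0007339
Back-substitute: b = ∂d/∂y = -0.003388.
Steepest decrease is along −∇f: components (-0.0007339 E, +0.003388 N).
Azimuth = atan2(-0.0007339, +0.003388) = 347.8° ≈ 348°.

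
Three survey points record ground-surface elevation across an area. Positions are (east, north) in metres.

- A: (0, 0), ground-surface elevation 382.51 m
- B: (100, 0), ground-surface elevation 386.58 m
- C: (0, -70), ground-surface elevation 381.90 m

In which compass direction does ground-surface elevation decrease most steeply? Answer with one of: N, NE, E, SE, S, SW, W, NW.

W

∂z/∂x = (386.58 − 382.51) / (100 − 0) = +0.04070
∂z/∂y = (381.90 − 382.51) / (-70 − 0) = +0.008714
Steepest decrease is along −∇f = (-0.04070 E, -0.008714 N) → west.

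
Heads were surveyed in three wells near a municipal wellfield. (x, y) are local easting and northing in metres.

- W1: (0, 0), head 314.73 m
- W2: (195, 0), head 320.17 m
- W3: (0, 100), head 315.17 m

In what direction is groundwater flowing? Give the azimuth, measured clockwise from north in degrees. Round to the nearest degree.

∂h/∂x = (320.17 − 314.73) / (195 − 0) = +0.02790
∂h/∂y = (315.17 − 314.73) / (100 − 0) = +0.004400
Flow direction (−∇h) has components (-0.02790 E, -0.004400 N).
Azimuth = atan2(E, N) = atan2(-0.02790, -0.004400) = 261.0° ≈ 261°.

261°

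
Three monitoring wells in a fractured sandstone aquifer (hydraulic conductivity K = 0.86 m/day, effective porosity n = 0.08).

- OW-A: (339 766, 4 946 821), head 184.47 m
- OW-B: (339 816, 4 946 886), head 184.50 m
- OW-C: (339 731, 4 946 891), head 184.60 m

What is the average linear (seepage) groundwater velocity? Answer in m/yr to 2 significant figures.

6.7 m/yr

With h = a·x + b·y + c and OW-A as origin, the differences give:
  50·a + 65·b = +0.03
  (-35)·a + 70·b = +0.13
Eliminate b (×70 and ×65, subtract): 5775·a = -6.350 → a = ∂h/∂x = -0.001100
Back-substitute: b = ∂h/∂y = +0.001307.
|∇h| = √(-0.001100² + 0.001307²) = 0.001708
Seepage velocity v = K·i/n = 0.86 × 0.001708 / 0.08 = 0.01836 m/day = 6.706 m/yr.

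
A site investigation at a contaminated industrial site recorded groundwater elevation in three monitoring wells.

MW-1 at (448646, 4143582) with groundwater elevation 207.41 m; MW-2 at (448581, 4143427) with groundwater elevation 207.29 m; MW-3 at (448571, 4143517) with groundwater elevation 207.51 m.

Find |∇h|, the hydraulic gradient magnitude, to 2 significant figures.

0.0038

Taking MW-1 as reference: MW-2−MW-1 = (-65, -155, -0.12); MW-3−MW-1 = (-75, -65, +0.10).
Determinant of the coordinate differences = (-65)·(-65) − (-75)·(-155) = -7400.
∂h/∂x = [(-0.12)·(-65) − (+0.10)·(-155)] / -7400 = -0.003149
∂h/∂y = [(-65)·(+0.10) − (-75)·(-0.12)] / -7400 = +0.002095
|∇h| = √(-0.003149² + 0.002095²) = 0.003782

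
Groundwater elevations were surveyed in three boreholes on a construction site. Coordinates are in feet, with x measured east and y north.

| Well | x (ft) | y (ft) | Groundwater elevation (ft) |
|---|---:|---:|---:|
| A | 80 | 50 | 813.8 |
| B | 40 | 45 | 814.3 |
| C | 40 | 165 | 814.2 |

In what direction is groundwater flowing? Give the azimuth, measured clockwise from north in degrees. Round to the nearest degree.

Taking A as reference: B−A = (-40, -5, +0.5); C−A = (-40, 115, +0.4).
Determinant of the coordinate differences = (-40)·115 − (-40)·(-5) = -4800.
∂h/∂x = [(+0.5)·115 − (+0.4)·(-5)] / -4800 = -0.01240
∂h/∂y = [(-40)·(+0.4) − (-40)·(+0.5)] / -4800 = -0.0008333
Flow direction (−∇h) has components (+0.01240 E, +0.0008333 N).
Azimuth = atan2(E, N) = atan2(+0.01240, +0.0008333) = 86.2° ≈ 086°.

086°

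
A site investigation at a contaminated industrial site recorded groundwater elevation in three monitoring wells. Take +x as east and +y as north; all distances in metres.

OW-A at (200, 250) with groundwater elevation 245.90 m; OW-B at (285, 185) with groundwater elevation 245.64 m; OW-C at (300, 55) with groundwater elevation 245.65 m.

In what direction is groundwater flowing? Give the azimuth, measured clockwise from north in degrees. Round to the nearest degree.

Differences from OW-A: to OW-B (Δx, Δy, Δh) = (85, -65, -0.26); to OW-C = (100, -195, -0.25).
Determinant of the coordinate differences = 85·(-195) − 100·(-65) = -10075.
∂h/∂x = [(-0.26)·(-195) − (-0.25)·(-65)] / -10075 = -0.003419
∂h/∂y = [85·(-0.25) − 100·(-0.26)] / -10075 = -0.0004715
Flow direction (−∇h) has components (+0.003419 E, +0.0004715 N).
Azimuth = atan2(E, N) = atan2(+0.003419, +0.0004715) = 82.1° ≈ 082°.

082°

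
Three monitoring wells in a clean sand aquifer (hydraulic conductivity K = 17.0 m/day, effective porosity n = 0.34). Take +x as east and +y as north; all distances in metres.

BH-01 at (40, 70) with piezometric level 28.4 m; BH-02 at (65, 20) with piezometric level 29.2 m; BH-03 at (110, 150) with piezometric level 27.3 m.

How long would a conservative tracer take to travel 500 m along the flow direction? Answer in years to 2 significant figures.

With h = a·x + b·y + c and BH-01 as origin, the differences give:
  25·a + (-50)·b = +0.8
  70·a + 80·b = -1.1
Eliminate b (×80 and ×(-50), subtract): 5500·a = 9.00 → a = ∂h/∂x = +0.001636
Back-substitute: b = ∂h/∂y = -0.01518.
|∇h| = √(0.001636² + -0.01518²) = 0.01527
Seepage velocity v = K·i/n = 17.0 × 0.01527 / 0.34 = 0.7635 m/day.
t = 500 / 0.7635 = 654.9 days = 1.79 years.

1.8 years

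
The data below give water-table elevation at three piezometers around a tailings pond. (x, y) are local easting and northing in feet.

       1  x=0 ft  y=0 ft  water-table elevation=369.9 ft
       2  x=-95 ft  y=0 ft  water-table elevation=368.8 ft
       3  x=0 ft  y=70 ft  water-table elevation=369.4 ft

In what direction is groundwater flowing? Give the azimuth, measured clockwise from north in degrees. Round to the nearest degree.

∂h/∂x = (368.8 − 369.9) / (-95 − 0) = +0.01158
∂h/∂y = (369.4 − 369.9) / (70 − 0) = -0.007143
Flow direction (−∇h) has components (-0.01158 E, +0.007143 N).
Azimuth = atan2(E, N) = atan2(-0.01158, +0.007143) = 301.7° ≈ 302°.

302°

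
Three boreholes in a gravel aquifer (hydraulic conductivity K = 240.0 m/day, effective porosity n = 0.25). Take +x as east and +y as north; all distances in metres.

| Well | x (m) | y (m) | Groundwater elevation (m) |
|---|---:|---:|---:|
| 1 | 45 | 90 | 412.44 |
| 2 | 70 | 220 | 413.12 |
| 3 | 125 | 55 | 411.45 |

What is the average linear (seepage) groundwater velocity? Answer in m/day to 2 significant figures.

With h = a·x + b·y + c and 1 as origin, the differences give:
  25·a + 130·b = +0.68
  80·a + (-35)·b = -0.99
Eliminate b (×(-35) and ×130, subtract): -11275·a = 104.900 → a = ∂h/∂x = -0.009304
Back-substitute: b = ∂h/∂y = +0.007020.
|∇h| = √(-0.009304² + 0.007020²) = 0.01166
Seepage velocity v = K·i/n = 240.0 × 0.01166 / 0.25 = 11.19 m/day.

11 m/day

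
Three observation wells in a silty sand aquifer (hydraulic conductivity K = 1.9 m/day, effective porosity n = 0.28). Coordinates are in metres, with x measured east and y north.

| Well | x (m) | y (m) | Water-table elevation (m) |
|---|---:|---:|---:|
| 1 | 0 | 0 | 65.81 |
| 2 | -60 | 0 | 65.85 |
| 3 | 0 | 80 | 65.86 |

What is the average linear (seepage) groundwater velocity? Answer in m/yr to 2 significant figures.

∂h/∂x = (65.85 − 65.81) / (-60 − 0) = -0.0006667
∂h/∂y = (65.86 − 65.81) / (80 − 0) = +0.0006250
|∇h| = √(-0.0006667² + 0.0006250²) = 0.0009138
Seepage velocity v = K·i/n = 1.9 × 0.0009138 / 0.28 = 0.006201 m/day = 2.265 m/yr.

2.3 m/yr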